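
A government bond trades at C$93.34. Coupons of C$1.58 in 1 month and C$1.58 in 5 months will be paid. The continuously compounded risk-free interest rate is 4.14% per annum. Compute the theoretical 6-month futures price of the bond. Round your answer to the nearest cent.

C$92.10

PV(coupons) I = 1.58·e^(−0.0414·1/12) + 1.58·e^(−0.0414·5/12)
I = 1.5746 + 1.5530 = 3.1276
F = (S − I)·e^(rT) = (93.34 − 3.1276) · e^(0.0414·6/12)
= 90.2124 · e^0.020700 = 90.2124 × 1.020916 = C$92.10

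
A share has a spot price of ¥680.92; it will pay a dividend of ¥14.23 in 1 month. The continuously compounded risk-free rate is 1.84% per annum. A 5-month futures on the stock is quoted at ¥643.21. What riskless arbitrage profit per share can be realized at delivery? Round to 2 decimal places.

PV(dividends) I = 14.23·e^(−0.0184·1/12) = 14.2082
Fair futures F* = (S − I)·e^(rT) = (680.92 − 14.2082)·e^0.007667 = 666.7118 × 1.007696 = 671.8428
Market ¥643.21 < fair 671.8428: forward underpriced → reverse cash-and-carry (short the stock, invest proceeds at r, pay the dividends, go long the forward).
Profit at T = |F_mkt − F*| = |643.21 − 671.8428| = ¥28.63 per share

¥28.63 per share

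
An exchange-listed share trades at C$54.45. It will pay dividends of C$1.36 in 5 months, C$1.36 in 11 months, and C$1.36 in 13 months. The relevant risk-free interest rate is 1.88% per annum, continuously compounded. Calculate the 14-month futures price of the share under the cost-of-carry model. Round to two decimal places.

PV(dividends) I = 1.36·e^(−0.0188·5/12) + 1.36·e^(−0.0188·11/12) + 1.36·e^(−0.0188·13/12)
I = 1.3494 + 1.3368 + 1.3326 = 4.0188
F = (S − I)·e^(rT) = (54.45 − 4.0188) · e^(0.0188·14/12)
= 50.4312 · e^0.021933 = 50.4312 × 1.022175 = C$51.55

C$51.55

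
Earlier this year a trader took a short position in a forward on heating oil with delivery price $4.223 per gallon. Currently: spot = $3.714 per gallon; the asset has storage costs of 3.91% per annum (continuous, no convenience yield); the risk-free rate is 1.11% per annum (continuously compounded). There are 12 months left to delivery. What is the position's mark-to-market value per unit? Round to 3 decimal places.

$0.314 per gallon

Current fair forward for the remaining 12 months: F = S·e^((r + u)·T), (r + u) = 0.0111 + 0.0391 = 0.0502
F = 3.714 · e^(0.0502 × 12/12) = 3.714 × 1.051481 = 3.9052
Value of long forward = (F − K)·e^(−rT) = (3.9052 − 4.223) · e^(−0.0111·12/12)
= -0.3178 × 0.988961 = -0.314
Short position value = −(long value) = $0.314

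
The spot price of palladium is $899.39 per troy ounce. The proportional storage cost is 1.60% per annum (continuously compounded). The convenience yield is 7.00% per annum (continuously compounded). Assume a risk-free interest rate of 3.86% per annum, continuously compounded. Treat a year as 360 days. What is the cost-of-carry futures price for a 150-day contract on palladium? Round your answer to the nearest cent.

$893.64 per troy ounce

Net carry = r + u − y = 0.0386 + 0.0160 − 0.0700 = -0.0154
F = S·e^((r+u−y)T) = 899.39 · e^(-0.0154 × 150/360) = 899.39 · e^-0.006417
= 899.39 × 0.993604 = $893.64 per troy ounce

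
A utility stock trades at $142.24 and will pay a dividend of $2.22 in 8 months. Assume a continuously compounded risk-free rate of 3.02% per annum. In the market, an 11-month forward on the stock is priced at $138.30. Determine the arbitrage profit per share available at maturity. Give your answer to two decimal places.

$5.70 per share

PV(dividends) I = 2.22·e^(−0.0302·8/12) = 2.1758
Fair forward F* = (S − I)·e^(rT) = (142.24 − 2.1758)·e^0.027683 = 140.0642 × 1.028070 = 143.9958
Market $138.30 < fair 143.9958: forward underpriced → reverse cash-and-carry (short the stock, invest proceeds at r, pay the dividends, go long the forward).
Profit at T = |F_mkt − F*| = |138.30 − 143.9958| = $5.70 per share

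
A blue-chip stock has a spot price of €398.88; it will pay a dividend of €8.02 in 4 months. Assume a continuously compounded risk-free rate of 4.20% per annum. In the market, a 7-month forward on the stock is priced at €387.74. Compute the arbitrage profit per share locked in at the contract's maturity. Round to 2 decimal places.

€12.93 per share

PV(dividends) I = 8.02·e^(−0.0420·4/12) = 7.9085
Fair forward F* = (S − I)·e^(rT) = (398.88 − 7.9085)·e^0.024500 = 390.9715 × 1.024803 = 400.6688
Market €387.74 < fair 400.6688: forward underpriced → reverse cash-and-carry (short the stock, invest proceeds at r, pay the dividends, go long the forward).
Profit at T = |F_mkt − F*| = |387.74 − 400.6688| = €12.93 per share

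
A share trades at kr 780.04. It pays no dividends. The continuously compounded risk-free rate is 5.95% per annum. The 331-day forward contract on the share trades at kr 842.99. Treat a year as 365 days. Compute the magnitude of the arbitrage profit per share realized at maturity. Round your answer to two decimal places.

kr 19.70 per share

Fair forward: F* = S·e^(carry·T), with carry = r = 0.0595
F* = 780.04 · e^(0.0595 × 331/365) = 780.04 · e^0.053958 = 780.04 × 1.055440 = kr 823.2854
Market kr 842.99 > fair kr 823.2854: forward overpriced → cash-and-carry (buy spot, short the forward).
At maturity, profit = |F_mkt − F*| = |842.99 − 823.2854| = kr 19.70 per share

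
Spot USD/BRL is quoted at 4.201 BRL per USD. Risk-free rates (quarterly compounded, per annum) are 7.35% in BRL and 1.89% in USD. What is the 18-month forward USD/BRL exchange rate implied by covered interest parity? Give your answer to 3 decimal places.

By covered interest parity, F = S · (1+r_BRL/4)^(4T) / (1+r_USD/4)^(4T)
= 4.201 × 1.115440 / 1.028687 = 4.201 × 1.084334
F = 4.555 BRL per USD

4.555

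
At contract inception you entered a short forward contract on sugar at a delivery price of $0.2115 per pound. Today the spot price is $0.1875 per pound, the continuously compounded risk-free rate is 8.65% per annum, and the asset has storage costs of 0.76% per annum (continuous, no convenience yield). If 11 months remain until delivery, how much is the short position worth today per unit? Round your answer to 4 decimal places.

Current fair forward for the remaining 11 months: F = S·e^((r + u)·T), (r + u) = 0.0865 + 0.0076 = 0.0941
F = 0.1875 · e^(0.0941 × 11/12) = 0.1875 × 1.090088 = 0.2044
Value of long forward = (F − K)·e^(−rT) = (0.2044 − 0.2115) · e^(−0.0865·11/12)
= -0.0071 × 0.923770 = -0.0066
Short position value = −(long value) = $0.0066

$0.0066 per pound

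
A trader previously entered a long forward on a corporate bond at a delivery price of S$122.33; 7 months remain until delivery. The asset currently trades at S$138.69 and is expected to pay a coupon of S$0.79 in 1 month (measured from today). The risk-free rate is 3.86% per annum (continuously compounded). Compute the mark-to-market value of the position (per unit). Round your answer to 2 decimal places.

PV(remaining coupons) I = 0.79·e^(−0.0386·1/12) = 0.7875
Current forward F = (S − I)·e^(rT) = (138.69 − 0.7875)·e^(0.0386·7/12) = 137.9025 × 1.022772 = 141.0428
Value (long) = (F − K)·e^(−rT) = (141.0428 − 122.33) × 0.977735 = 18.2962
Value = S$18.30

S$18.30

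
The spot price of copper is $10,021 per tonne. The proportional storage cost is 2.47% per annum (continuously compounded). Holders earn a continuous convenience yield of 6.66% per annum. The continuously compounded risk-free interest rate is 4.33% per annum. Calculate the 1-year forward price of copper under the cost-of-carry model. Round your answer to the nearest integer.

$10,035 per tonne

Net carry = r + u − y = 0.0433 + 0.0247 − 0.0666 = 0.0014
F = S·e^((r+u−y)T) = 10021 · e^(0.0014 × 1) = 10021 · e^0.001400
= 10021 × 1.001401 = $10,035 per tonne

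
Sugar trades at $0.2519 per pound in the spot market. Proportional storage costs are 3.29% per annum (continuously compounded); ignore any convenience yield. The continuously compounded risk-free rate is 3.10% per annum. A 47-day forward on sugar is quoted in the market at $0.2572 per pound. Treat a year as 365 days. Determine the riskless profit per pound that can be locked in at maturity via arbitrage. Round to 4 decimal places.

Fair forward: F* = S·e^(carry·T), with carry = (r + u) = 0.0310 + 0.0329 = 0.0639
F* = 0.2519 · e^(0.0639 × 47/365) = 0.2519 · e^0.008228 = 0.2519 × 1.008262 = $0.2540
Market $0.2572 > fair $0.2540: forward overpriced → cash-and-carry (buy spot, short the forward).
At maturity, profit = |F_mkt − F*| = |0.2572 − 0.2540| = $0.0032 per pound

$0.0032 per pound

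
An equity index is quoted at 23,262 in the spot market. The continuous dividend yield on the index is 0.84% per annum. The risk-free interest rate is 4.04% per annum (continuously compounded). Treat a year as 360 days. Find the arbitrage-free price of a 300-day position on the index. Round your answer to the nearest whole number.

F = S·e^((r − q)T) = 23262 · e^((0.0404 − 0.0084) × 300/360)
= 23262 · e^0.026667 = 23262 × 1.027026
F = 23,891

23,891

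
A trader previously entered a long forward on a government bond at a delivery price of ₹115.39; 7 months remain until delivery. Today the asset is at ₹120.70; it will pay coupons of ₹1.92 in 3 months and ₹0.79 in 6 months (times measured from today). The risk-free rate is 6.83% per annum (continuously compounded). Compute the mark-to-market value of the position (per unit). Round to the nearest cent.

₹7.17

PV(remaining coupons) I = 1.92·e^(−0.0683·3/12) + 0.79·e^(−0.0683·6/12) = 2.6510
Current forward F = (S − I)·e^(rT) = (120.70 − 2.6510)·e^(0.0683·7/12) = 118.0490 × 1.040646 = 122.8472
Value (long) = (F − K)·e^(−rT) = (122.8472 − 115.39) × 0.960942 = 7.1659
Value = ₹7.17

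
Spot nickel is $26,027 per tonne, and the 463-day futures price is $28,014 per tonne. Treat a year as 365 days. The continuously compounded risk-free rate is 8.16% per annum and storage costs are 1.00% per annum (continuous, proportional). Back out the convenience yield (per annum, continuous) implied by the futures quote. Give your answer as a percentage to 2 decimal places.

F = S·e^((r+u−y)T) ⇒ (r+u−y) = ln(F/S)/T
ln(28014/26027) = 0.073570; /T ⇒ 0.057998
y = r + u − ln(F/S)/T = 0.0816 + 0.0100 − 0.057998 = 0.033602
y = 3.36%

3.36%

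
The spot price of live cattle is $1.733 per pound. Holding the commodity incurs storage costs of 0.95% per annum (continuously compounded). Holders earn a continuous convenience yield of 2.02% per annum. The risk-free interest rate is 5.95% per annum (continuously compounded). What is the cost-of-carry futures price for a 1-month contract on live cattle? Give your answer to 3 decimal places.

$1.740 per pound

Net carry = r + u − y = 0.0595 + 0.0095 − 0.0202 = 0.0488
F = S·e^((r+u−y)T) = 1.733 · e^(0.0488 × 1/12) = 1.733 · e^0.004067
= 1.733 × 1.004075 = $1.740 per pound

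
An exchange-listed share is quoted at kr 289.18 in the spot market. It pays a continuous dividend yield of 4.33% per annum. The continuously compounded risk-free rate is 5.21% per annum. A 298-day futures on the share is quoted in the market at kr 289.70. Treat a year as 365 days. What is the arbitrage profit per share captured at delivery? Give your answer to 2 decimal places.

Fair futures: F* = S·e^(carry·T), with carry = (r − q) = 0.0521 − 0.0433 = 0.0088
F* = 289.18 · e^(0.0088 × 298/365) = 289.18 · e^0.007185 = 289.18 × 1.007211 = kr 291.2653
Market kr 289.70 < fair kr 291.2653: forward underpriced → reverse cash-and-carry (short spot, go long the forward).
At maturity, profit = |F_mkt − F*| = |289.70 − 291.2653| = kr 1.57 per share

kr 1.57 per share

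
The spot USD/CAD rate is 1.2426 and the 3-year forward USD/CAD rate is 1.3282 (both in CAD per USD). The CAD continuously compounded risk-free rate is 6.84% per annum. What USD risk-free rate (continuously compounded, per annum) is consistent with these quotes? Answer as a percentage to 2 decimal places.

F = S·e^((r_CAD − r_USD)T) ⇒ r_USD = r_CAD − ln(F/S)/T
ln(1.3282/1.2426) = 0.066619; /(3) = 0.022206
r_USD = 0.0684 − 0.022206 = 0.046194
r_USD = 4.62%

4.62%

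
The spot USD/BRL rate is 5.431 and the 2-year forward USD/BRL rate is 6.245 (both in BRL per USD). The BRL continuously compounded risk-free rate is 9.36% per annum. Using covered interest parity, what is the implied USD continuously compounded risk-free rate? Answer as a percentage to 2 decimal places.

2.38%

F = S·e^((r_BRL − r_USD)T) ⇒ r_USD = r_BRL − ln(F/S)/T
ln(6.245/5.431) = 0.139658; /(2) = 0.069829
r_USD = 0.0936 − 0.069829 = 0.023771
r_USD = 2.38%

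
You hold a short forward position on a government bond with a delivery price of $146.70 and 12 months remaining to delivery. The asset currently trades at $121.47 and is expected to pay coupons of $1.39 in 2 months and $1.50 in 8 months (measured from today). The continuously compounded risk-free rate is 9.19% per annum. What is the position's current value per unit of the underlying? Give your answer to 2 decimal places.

$15.13

PV(remaining coupons) I = 1.39·e^(−0.0919·2/12) + 1.50·e^(−0.0919·8/12) = 2.7797
Current forward F = (S − I)·e^(rT) = (121.47 − 2.7797)·e^(0.0919·12/12) = 118.6903 × 1.096255 = 130.1148
Value (long) = (F − K)·e^(−rT) = (130.1148 − 146.70) × 0.912196 = -15.1290
Short position value = −(long value) = $15.13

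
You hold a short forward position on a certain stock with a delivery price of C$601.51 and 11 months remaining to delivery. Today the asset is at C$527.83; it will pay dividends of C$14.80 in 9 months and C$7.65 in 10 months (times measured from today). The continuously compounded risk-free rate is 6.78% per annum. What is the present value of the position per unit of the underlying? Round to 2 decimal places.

PV(remaining dividends) I = 14.80·e^(−0.0678·9/12) + 7.65·e^(−0.0678·10/12) = 21.2960
Current forward F = (S − I)·e^(rT) = (527.83 − 21.2960)·e^(0.0678·11/12) = 506.5340 × 1.064122 = 539.0140
Value (long) = (F − K)·e^(−rT) = (539.0140 − 601.51) × 0.939742 = -58.7301
Short position value = −(long value) = C$58.73

C$58.73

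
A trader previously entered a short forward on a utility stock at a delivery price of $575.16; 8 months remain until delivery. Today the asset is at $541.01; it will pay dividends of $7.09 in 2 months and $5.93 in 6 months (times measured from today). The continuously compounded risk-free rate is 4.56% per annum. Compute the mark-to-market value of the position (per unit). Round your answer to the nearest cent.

PV(remaining dividends) I = 7.09·e^(−0.0456·2/12) + 5.93·e^(−0.0456·6/12) = 12.8326
Current forward F = (S − I)·e^(rT) = (541.01 − 12.8326)·e^(0.0456·8/12) = 528.1774 × 1.030867 = 544.4807
Value (long) = (F − K)·e^(−rT) = (544.4807 − 575.16) × 0.970057 = -29.7607
Short position value = −(long value) = $29.76

$29.76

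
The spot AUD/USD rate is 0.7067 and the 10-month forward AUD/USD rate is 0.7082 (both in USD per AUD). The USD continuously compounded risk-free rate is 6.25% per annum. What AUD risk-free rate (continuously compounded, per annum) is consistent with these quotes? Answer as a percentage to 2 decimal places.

F = S·e^((r_USD − r_AUD)T) ⇒ r_AUD = r_USD − ln(F/S)/T
ln(0.7082/0.7067) = 0.002120; /(10/12) = 0.002544
r_AUD = 0.0625 − 0.002544 = 0.059956
r_AUD = 6.00%

6.00%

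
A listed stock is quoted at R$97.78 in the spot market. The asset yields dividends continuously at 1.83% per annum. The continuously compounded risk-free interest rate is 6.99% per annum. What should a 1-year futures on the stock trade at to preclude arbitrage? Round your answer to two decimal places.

R$102.96

F = S·e^((r − q)T) = 97.78 · e^((0.0699 − 0.0183) × 1)
= 97.78 · e^0.051600 = 97.78 × 1.052954
F = R$102.96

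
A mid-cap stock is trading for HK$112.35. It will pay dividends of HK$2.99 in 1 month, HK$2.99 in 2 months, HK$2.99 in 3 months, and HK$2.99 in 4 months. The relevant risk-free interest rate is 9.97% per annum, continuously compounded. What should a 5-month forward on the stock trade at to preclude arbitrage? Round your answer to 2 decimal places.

PV(dividends) I = 2.99·e^(−0.0997·1/12) + 2.99·e^(−0.0997·2/12) + 2.99·e^(−0.0997·3/12) + 2.99·e^(−0.0997·4/12)
I = 2.9653 + 2.9407 + 2.9164 + 2.8923 = 11.7147
F = (S − I)·e^(rT) = (112.35 − 11.7147) · e^(0.0997·5/12)
= 100.6353 · e^0.041542 = 100.6353 × 1.042417 = HK$104.90

HK$104.90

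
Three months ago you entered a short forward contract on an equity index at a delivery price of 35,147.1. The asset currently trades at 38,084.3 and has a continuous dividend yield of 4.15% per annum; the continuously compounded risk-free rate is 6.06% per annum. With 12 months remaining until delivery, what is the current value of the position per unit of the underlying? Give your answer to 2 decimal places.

Current fair forward for the remaining 12 months: F = S·e^((r − q)·T), (r − q) = 0.0606 − 0.0415 = 0.0191
F = 38084.3 · e^(0.0191 × 12/12) = 38084.3 × 1.01928357 = 38818.7013
Value of long forward = (F − K)·e^(−rT) = (38818.7013 − 35147.1) · e^(−0.0606·12/12)
= 3671.6013 × 0.94119964 = 3455.71
Short position value = −(long value) = -3455.71

-3455.71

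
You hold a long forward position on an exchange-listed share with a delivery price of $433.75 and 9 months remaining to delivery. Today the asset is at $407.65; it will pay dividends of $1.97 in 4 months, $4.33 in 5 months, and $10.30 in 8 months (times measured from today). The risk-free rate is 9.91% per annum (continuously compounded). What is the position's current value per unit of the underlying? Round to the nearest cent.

PV(remaining dividends) I = 1.97·e^(−0.0991·4/12) + 4.33·e^(−0.0991·5/12) + 10.30·e^(−0.0991·8/12) = 15.7023
Current forward F = (S − I)·e^(rT) = (407.65 − 15.7023)·e^(0.0991·9/12) = 391.9477 × 1.077157 = 422.1892
Value (long) = (F − K)·e^(−rT) = (422.1892 − 433.75) × 0.928370 = -10.7327
Value = -$10.73

-$10.73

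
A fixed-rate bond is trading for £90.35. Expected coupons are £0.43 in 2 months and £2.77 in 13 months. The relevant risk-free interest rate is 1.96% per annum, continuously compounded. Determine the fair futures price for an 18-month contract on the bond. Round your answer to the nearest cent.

PV(coupons) I = 0.43·e^(−0.0196·2/12) + 2.77·e^(−0.0196·13/12)
I = 0.4286 + 2.7118 = 3.1404
F = (S − I)·e^(rT) = (90.35 − 3.1404) · e^(0.0196·18/12)
= 87.2096 · e^0.029400 = 87.2096 × 1.029836 = £89.81

£89.81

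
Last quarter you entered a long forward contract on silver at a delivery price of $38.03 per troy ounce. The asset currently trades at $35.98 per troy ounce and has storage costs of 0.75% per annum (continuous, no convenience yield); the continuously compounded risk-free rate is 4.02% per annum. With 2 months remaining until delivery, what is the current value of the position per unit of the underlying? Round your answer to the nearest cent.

Current fair forward for the remaining 2 months: F = S·e^((r + u)·T), (r + u) = 0.0402 + 0.0075 = 0.0477
F = 35.98 · e^(0.0477 × 2/12) = 35.98 × 1.007982 = 36.2672
Value of long forward = (F − K)·e^(−rT) = (36.2672 − 38.03) · e^(−0.0402·2/12)
= -1.7628 × 0.993322 = -1.75

-$1.75 per troy ounce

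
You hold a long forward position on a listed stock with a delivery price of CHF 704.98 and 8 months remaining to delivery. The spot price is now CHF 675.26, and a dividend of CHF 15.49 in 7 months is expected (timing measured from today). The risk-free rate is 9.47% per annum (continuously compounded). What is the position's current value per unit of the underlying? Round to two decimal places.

PV(remaining dividends) I = 15.49·e^(−0.0947·7/12) = 14.6575
Current forward F = (S − I)·e^(rT) = (675.26 − 14.6575)·e^(0.0947·8/12) = 660.6025 × 1.065169 = 703.6533
Value (long) = (F − K)·e^(−rT) = (703.6533 − 704.98) × 0.938818 = -1.2455
Value = -CHF 1.25

-CHF 1.25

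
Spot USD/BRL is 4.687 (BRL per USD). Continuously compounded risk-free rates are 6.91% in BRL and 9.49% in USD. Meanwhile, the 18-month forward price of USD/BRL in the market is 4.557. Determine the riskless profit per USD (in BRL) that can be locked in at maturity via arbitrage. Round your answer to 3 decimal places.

Fair forward: F* = S·e^(carry·T), with carry = (r_BRL − r_USD) = 0.0691 − 0.0949 = -0.0258
F* = 4.687 · e^(-0.0258 × 18/12) = 4.687 · e^-0.038700 = 4.687 × 0.962039 = 4.5091
Market 4.557 > fair 4.5091: forward overpriced → cash-and-carry (buy spot, short the forward).
At maturity, profit = |F_mkt − F*| = |4.557 − 4.5091| = 0.048 per USD (in BRL)

0.048 per USD (in BRL)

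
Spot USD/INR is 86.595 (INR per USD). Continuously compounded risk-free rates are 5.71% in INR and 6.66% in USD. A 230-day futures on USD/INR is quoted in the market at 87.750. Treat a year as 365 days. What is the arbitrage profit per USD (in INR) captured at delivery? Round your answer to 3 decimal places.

Fair futures: F* = S·e^(carry·T), with carry = (r_INR − r_USD) = 0.0571 − 0.0666 = -0.0095
F* = 86.595 · e^(-0.0095 × 230/365) = 86.595 · e^-0.005986 = 86.595 × 0.994032 = 86.0782
Market 87.750 > fair 86.0782: forward overpriced → cash-and-carry (buy spot, short the forward).
At maturity, profit = |F_mkt − F*| = |87.750 − 86.0782| = 1.672 per USD (in INR)

1.672 per USD (in INR)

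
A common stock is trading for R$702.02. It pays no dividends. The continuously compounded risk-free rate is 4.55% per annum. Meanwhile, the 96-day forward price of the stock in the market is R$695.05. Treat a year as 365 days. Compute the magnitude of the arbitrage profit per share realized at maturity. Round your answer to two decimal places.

R$15.42 per share

Fair forward: F* = S·e^(carry·T), with carry = r = 0.0455
F* = 702.02 · e^(0.0455 × 96/365) = 702.02 · e^0.011967 = 702.02 × 1.012039 = R$710.4716
Market R$695.05 < fair R$710.4716: forward underpriced → reverse cash-and-carry (short spot, go long the forward).
At maturity, profit = |F_mkt − F*| = |695.05 − 710.4716| = R$15.42 per share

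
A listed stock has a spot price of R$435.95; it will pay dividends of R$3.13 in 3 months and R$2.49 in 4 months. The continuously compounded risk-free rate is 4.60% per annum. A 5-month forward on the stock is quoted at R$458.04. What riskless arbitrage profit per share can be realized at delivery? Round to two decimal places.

PV(dividends) I = 3.13·e^(−0.0460·3/12) + 2.49·e^(−0.0460·4/12) = 5.5463
Fair forward F* = (S − I)·e^(rT) = (435.95 − 5.5463)·e^0.019167 = 430.4037 × 1.019352 = 438.7329
Market R$458.04 > fair 438.7329: forward overpriced → cash-and-carry (borrow at r, buy the stock and collect the dividends, short the forward).
Profit at T = |F_mkt − F*| = |458.04 − 438.7329| = R$19.31 per share

R$19.31 per share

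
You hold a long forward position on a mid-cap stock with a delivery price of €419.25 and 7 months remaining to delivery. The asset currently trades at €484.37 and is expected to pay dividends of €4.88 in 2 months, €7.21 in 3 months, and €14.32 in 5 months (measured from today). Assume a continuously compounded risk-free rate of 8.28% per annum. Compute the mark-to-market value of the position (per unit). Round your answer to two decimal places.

PV(remaining dividends) I = 4.88·e^(−0.0828·2/12) + 7.21·e^(−0.0828·3/12) + 14.32·e^(−0.0828·5/12) = 25.7098
Current forward F = (S − I)·e^(rT) = (484.37 − 25.7098)·e^(0.0828·7/12) = 458.6602 × 1.049485 = 481.3570
Value (long) = (F − K)·e^(−rT) = (481.3570 − 419.25) × 0.952848 = 59.1785
Value = €59.18

€59.18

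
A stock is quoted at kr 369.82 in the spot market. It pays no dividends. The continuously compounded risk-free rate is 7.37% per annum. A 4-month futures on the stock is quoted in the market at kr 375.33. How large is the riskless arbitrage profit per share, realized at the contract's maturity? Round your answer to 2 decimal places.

Fair futures: F* = S·e^(carry·T), with carry = r = 0.0737
F* = 369.82 · e^(0.0737 × 4/12) = 369.82 · e^0.024567 = 369.82 × 1.024871 = kr 379.0178
Market kr 375.33 < fair kr 379.0178: forward underpriced → reverse cash-and-carry (short spot, go long the forward).
At maturity, profit = |F_mkt − F*| = |375.33 − 379.0178| = kr 3.69 per share

kr 3.69 per share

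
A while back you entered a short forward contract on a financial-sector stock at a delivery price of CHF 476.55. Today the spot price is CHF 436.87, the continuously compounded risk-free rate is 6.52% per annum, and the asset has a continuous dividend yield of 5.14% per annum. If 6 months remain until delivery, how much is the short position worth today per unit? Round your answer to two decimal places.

Current fair forward for the remaining 6 months: F = S·e^((r − q)·T), (r − q) = 0.0652 − 0.0514 = 0.0138
F = 436.87 · e^(0.0138 × 6/12) = 436.87 × 1.006924 = 439.8949
Value of long forward = (F − K)·e^(−rT) = (439.8949 − 476.55) · e^(−0.0652·6/12)
= -36.6551 × 0.967926 = -35.48
Short position value = −(long value) = CHF 35.48

CHF 35.48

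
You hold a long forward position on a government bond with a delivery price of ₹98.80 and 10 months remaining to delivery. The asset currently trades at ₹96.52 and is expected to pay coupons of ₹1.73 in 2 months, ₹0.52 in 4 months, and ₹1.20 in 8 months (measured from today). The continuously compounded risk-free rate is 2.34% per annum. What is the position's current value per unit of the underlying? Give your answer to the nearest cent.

-₹3.79

PV(remaining coupons) I = 1.73·e^(−0.0234·2/12) + 0.52·e^(−0.0234·4/12) + 1.20·e^(−0.0234·8/12) = 3.4207
Current forward F = (S − I)·e^(rT) = (96.52 − 3.4207)·e^(0.0234·10/12) = 93.0993 × 1.019691 = 94.9325
Value (long) = (F − K)·e^(−rT) = (94.9325 − 98.80) × 0.980689 = -3.7928
Value = -₹3.79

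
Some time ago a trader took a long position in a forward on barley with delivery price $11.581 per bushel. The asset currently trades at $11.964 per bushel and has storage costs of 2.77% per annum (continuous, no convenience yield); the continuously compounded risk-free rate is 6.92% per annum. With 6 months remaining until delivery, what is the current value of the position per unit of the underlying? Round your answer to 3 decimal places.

Current fair forward for the remaining 6 months: F = S·e^((r + u)·T), (r + u) = 0.0692 + 0.0277 = 0.0969
F = 11.964 · e^(0.0969 × 6/12) = 11.964 × 1.049643 = 12.5579
Value of long forward = (F − K)·e^(−rT) = (12.5579 − 11.581) · e^(−0.0692·6/12)
= 0.9769 × 0.965992 = 0.944

$0.944 per bushel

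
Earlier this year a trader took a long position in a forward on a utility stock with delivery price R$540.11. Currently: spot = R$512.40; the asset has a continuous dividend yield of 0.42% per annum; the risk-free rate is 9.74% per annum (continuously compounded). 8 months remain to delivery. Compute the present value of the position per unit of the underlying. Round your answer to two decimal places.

R$4.81

Current fair forward for the remaining 8 months: F = S·e^((r − q)·T), (r − q) = 0.0974 − 0.0042 = 0.0932
F = 512.40 · e^(0.0932 × 8/12) = 512.40 × 1.064104 = 545.2469
Value of long forward = (F − K)·e^(−rT) = (545.2469 − 540.11) · e^(−0.0974·8/12)
= 5.1369 × 0.937130 = 4.81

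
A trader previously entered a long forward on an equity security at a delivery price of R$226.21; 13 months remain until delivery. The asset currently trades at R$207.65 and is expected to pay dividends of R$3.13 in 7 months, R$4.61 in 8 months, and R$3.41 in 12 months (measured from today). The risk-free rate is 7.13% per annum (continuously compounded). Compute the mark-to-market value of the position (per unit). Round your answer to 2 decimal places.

-R$12.32

PV(remaining dividends) I = 3.13·e^(−0.0713·7/12) + 4.61·e^(−0.0713·8/12) + 3.41·e^(−0.0713·12/12) = 10.5738
Current forward F = (S − I)·e^(rT) = (207.65 − 10.5738)·e^(0.0713·13/12) = 197.0762 × 1.080303 = 212.9020
Value (long) = (F − K)·e^(−rT) = (212.9020 − 226.21) × 0.925666 = -12.3188
Value = -R$12.32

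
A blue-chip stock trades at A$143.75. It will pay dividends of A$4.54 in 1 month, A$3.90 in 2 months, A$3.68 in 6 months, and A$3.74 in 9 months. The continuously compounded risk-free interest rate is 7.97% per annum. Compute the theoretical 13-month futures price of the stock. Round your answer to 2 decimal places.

A$139.91

PV(dividends) I = 4.54·e^(−0.0797·1/12) + 3.90·e^(−0.0797·2/12) + 3.68·e^(−0.0797·6/12) + 3.74·e^(−0.0797·9/12)
I = 4.5099 + 3.8485 + 3.5362 + 3.5230 = 15.4176
F = (S − I)·e^(rT) = (143.75 − 15.4176) · e^(0.0797·13/12)
= 128.3324 · e^0.086342 = 128.3324 × 1.090179 = A$139.91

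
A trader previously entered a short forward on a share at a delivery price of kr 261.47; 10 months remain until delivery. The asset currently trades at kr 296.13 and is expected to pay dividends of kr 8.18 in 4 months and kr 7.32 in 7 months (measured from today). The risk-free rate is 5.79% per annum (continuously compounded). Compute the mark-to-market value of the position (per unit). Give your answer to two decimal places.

PV(remaining dividends) I = 8.18·e^(−0.0579·4/12) + 7.32·e^(−0.0579·7/12) = 15.1005
Current forward F = (S − I)·e^(rT) = (296.13 − 15.1005)·e^(0.0579·10/12) = 281.0295 × 1.049433 = 294.9216
Value (long) = (F − K)·e^(−rT) = (294.9216 − 261.47) × 0.952896 = 31.8759
Short position value = −(long value) = -kr 31.88

-kr 31.88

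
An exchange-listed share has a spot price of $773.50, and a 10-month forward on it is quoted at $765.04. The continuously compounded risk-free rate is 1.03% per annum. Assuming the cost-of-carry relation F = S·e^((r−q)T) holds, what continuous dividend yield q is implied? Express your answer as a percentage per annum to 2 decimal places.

From F = S·e^((r−q)T): (r − q) = ln(F/S)/T
ln(765.04/773.50) = ln(0.989063) = -0.010997
(r − q) = -0.010997 / (10/12) = -0.013196
q = r − ln(F/S)/T = 0.0103 + 0.013196 = 0.023496
q = 2.35%

2.35%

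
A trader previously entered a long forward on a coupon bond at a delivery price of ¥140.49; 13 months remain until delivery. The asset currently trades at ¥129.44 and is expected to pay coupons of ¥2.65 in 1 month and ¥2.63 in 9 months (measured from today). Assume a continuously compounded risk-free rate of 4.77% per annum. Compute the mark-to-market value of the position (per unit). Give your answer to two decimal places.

-¥9.15

PV(remaining coupons) I = 2.65·e^(−0.0477·1/12) + 2.63·e^(−0.0477·9/12) = 5.1771
Current forward F = (S − I)·e^(rT) = (129.44 − 5.1771)·e^(0.0477·13/12) = 124.2629 × 1.053033 = 130.8529
Value (long) = (F − K)·e^(−rT) = (130.8529 − 140.49) × 0.949637 = -9.1517
Value = -¥9.15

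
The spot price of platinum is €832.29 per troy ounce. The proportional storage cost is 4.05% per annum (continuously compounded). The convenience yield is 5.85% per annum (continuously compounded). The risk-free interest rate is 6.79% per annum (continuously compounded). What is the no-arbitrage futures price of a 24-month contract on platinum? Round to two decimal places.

€919.64 per troy ounce

Net carry = r + u − y = 0.0679 + 0.0405 − 0.0585 = 0.0499
F = S·e^((r+u−y)T) = 832.29 · e^(0.0499 × 24/12) = 832.29 · e^0.099800
= 832.29 × 1.104950 = €919.64 per troy ounce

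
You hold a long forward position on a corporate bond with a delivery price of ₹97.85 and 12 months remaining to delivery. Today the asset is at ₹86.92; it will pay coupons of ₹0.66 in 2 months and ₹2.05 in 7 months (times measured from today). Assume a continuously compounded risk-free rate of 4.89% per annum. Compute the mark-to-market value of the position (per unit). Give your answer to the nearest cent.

PV(remaining coupons) I = 0.66·e^(−0.0489·2/12) + 2.05·e^(−0.0489·7/12) = 2.6470
Current forward F = (S − I)·e^(rT) = (86.92 − 2.6470)·e^(0.0489·12/12) = 84.2730 × 1.050115 = 88.4963
Value (long) = (F − K)·e^(−rT) = (88.4963 − 97.85) × 0.952276 = -8.9073
Value = -₹8.91

-₹8.91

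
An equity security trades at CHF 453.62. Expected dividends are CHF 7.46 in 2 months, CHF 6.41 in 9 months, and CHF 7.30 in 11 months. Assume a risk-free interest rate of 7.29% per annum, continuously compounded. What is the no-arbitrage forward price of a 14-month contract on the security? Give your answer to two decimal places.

CHF 471.82

PV(dividends) I = 7.46·e^(−0.0729·2/12) + 6.41·e^(−0.0729·9/12) + 7.30·e^(−0.0729·11/12)
I = 7.3699 + 6.0689 + 6.8281 = 20.2669
F = (S − I)·e^(rT) = (453.62 − 20.2669) · e^(0.0729·14/12)
= 433.3531 · e^0.085050 = 433.3531 × 1.088772 = CHF 471.82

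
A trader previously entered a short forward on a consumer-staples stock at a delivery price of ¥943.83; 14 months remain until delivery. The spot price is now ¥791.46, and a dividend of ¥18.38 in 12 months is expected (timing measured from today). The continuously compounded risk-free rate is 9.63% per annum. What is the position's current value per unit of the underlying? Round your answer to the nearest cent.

PV(remaining dividends) I = 18.38·e^(−0.0963·12/12) = 16.6926
Current forward F = (S − I)·e^(rT) = (791.46 − 16.6926)·e^(0.0963·14/12) = 774.7674 × 1.118904 = 866.8903
Value (long) = (F − K)·e^(−rT) = (866.8903 − 943.83) × 0.893731 = -68.7634
Short position value = −(long value) = ¥68.76

¥68.76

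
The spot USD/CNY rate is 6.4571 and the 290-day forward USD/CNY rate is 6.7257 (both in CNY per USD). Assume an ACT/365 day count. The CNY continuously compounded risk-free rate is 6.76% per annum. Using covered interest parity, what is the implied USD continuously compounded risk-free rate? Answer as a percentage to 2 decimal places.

1.63%

F = S·e^((r_CNY − r_USD)T) ⇒ r_USD = r_CNY − ln(F/S)/T
ln(6.7257/6.4571) = 0.040756; /(290/365) = 0.051296
r_USD = 0.0676 − 0.051296 = 0.016304
r_USD = 1.63%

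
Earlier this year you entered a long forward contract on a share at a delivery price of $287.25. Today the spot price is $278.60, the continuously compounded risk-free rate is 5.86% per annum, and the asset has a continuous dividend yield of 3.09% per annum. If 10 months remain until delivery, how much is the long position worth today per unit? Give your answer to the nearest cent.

Current fair forward for the remaining 10 months: F = S·e^((r − q)·T), (r − q) = 0.0586 − 0.0309 = 0.0277
F = 278.60 · e^(0.0277 × 10/12) = 278.60 × 1.023352 = 285.1059
Value of long forward = (F − K)·e^(−rT) = (285.1059 − 287.25) · e^(−0.0586·10/12)
= -2.1441 × 0.952340 = -2.04

-$2.04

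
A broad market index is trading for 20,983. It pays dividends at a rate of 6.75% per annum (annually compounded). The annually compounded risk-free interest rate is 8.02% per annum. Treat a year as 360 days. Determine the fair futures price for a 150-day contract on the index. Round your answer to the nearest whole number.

21,087

F = S · (1+r)^T / (1+q)^T
= 20983 × 1.032666 / 1.027590 = 20983 × 1.004940
F = 21,087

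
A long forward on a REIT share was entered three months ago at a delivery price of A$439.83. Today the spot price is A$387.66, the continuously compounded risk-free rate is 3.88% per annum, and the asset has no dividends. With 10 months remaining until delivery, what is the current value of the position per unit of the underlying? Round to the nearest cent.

-A$38.18

Current fair forward for the remaining 10 months: F = S·e^(r·T), r = 0.0388
F = 387.66 · e^(0.0388 × 10/12) = 387.66 × 1.032862 = 400.3993
Value of long forward = (F − K)·e^(−rT) = (400.3993 − 439.83) · e^(−0.0388·10/12)
= -39.4307 × 0.968184 = -38.18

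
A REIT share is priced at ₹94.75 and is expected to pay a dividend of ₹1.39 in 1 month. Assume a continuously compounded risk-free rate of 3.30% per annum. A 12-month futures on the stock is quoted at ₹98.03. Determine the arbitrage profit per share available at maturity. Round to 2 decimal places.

PV(dividends) I = 1.39·e^(−0.0330·1/12) = 1.3862
Fair futures F* = (S − I)·e^(rT) = (94.75 − 1.3862)·e^0.033000 = 93.3638 × 1.033551 = 96.4962
Market ₹98.03 > fair 96.4962: forward overpriced → cash-and-carry (borrow at r, buy the stock and collect the dividends, short the forward).
Profit at T = |F_mkt − F*| = |98.03 − 96.4962| = ₹1.53 per share

₹1.53 per share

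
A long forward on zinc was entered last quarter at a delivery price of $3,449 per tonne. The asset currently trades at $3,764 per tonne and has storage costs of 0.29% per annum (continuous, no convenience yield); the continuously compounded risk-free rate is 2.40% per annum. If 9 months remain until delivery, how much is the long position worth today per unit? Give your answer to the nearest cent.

Current fair forward for the remaining 9 months: F = S·e^((r + u)·T), (r + u) = 0.0240 + 0.0029 = 0.0269
F = 3764 · e^(0.0269 × 9/12) = 3764 × 1.02037989 = 3840.7099
Value of long forward = (F − K)·e^(−rT) = (3840.7099 − 3449) · e^(−0.0240·9/12)
= 391.7099 × 0.98216103 = 384.72

$384.72 per tonne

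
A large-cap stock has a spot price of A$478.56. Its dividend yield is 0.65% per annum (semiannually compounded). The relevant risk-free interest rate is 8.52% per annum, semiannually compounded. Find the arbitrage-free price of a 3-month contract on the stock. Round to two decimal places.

F = S · (1+r/2)^(2T) / (1+q/2)^(2T)
= 478.56 × 1.021078 / 1.001624 = 478.56 × 1.019422
F = A$487.85

A$487.85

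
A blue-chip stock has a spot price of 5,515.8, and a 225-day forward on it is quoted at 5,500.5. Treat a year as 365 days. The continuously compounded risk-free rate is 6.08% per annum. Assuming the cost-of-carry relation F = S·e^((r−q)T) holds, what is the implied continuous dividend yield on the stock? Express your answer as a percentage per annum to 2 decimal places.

6.53%

From F = S·e^((r−q)T): (r − q) = ln(F/S)/T
ln(5500.5/5515.8) = ln(0.997226) = -0.002778
(r − q) = -0.002778 / (225/365) = -0.004507
q = r − ln(F/S)/T = 0.0608 + 0.004507 = 0.065307
q = 6.53%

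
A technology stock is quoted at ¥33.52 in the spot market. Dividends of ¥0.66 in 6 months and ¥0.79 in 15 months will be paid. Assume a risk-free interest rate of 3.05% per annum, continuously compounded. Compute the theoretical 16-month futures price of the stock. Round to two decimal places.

PV(dividends) I = 0.66·e^(−0.0305·6/12) + 0.79·e^(−0.0305·15/12)
I = 0.6500 + 0.7604 = 1.4104
F = (S − I)·e^(rT) = (33.52 − 1.4104) · e^(0.0305·16/12)
= 32.1096 · e^0.040667 = 32.1096 × 1.041505 = ¥33.44

¥33.44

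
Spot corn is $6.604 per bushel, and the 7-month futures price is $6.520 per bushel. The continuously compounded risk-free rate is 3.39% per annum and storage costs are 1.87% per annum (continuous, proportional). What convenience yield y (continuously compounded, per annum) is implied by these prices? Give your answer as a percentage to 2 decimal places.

F = S·e^((r+u−y)T) ⇒ (r+u−y) = ln(F/S)/T
ln(6.520/6.604) = -0.012801; /T ⇒ -0.021945
y = r + u − ln(F/S)/T = 0.0339 + 0.0187 + 0.021945 = 0.074545
y = 7.45%

7.45%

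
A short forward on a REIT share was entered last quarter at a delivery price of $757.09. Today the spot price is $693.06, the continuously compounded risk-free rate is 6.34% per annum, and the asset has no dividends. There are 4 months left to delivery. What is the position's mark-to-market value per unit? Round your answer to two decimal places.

$48.20

Current fair forward for the remaining 4 months: F = S·e^(r·T), r = 0.0634
F = 693.06 · e^(0.0634 × 4/12) = 693.06 × 1.021358 = 707.8624
Value of long forward = (F − K)·e^(−rT) = (707.8624 − 757.09) · e^(−0.0634·4/12)
= -49.2276 × 0.979088 = -48.20
Short position value = −(long value) = $48.20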